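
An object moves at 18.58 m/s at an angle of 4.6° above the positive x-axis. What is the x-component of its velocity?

vₓ = v cos(θ) = 18.58 × cos(4.6°) = 18.52 m/s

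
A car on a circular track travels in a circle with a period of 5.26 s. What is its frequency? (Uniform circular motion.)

f = 1/T = 1/5.26 = 0.1901 Hz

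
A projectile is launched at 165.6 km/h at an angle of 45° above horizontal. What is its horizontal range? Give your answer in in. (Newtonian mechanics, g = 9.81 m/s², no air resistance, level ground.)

v₀ = 165.6 km/h × 0.2777777777777778 = 46.0 m/s
R = v₀² × sin(2θ) / g = 46.0² × sin(2 × 45°) / 9.81 = 2116.0 × 1.0 / 9.81 = 215.698 m
R = 215.698 m / 0.0254 = 8492 in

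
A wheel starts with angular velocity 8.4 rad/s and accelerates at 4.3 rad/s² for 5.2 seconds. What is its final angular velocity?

ω = ω₀ + αt = 8.4 + 4.3 × 5.2 = 30.76 rad/s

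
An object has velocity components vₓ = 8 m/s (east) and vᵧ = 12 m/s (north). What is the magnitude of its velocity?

|v| = √(vₓ² + vᵧ²) = √(8² + 12²) = √(208) = 14.42 m/s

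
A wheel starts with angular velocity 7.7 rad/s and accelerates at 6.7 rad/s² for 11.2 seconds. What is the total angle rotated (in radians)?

θ = ω₀t + ½αt² = 7.7×11.2 + ½×6.7×11.2² = 506.46 rad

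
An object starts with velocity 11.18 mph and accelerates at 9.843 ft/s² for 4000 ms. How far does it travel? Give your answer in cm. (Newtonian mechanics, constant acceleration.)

v₀ = 11.18 mph × 0.44704 = 4.99791 m/s
a = 9.843 ft/s² × 0.3048 = 3.00015 m/s²
t = 4000 ms × 0.001 = 4.0 s
d = v₀ × t + ½ × a × t² = 4.99791 × 4.0 + 0.5 × 3.00015 × 4.0² = 43.9928 m
d = 43.9928 m / 0.01 = 4399 cm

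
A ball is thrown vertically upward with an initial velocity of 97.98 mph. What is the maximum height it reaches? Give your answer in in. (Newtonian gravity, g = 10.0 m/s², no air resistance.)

v₀ = 97.98 mph × 0.44704 = 43.801 m/s
h_max = v₀² / (2g) = 43.801² / (2 × 10.0) = 1918.53 / 20.0 = 95.9265 m
h_max = 95.9265 m / 0.0254 = 3777 in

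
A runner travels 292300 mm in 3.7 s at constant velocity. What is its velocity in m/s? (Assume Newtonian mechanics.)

d = 292300 mm × 0.001 = 292.3 m
v = d / t = 292.3 / 3.7 = 79.0 m/s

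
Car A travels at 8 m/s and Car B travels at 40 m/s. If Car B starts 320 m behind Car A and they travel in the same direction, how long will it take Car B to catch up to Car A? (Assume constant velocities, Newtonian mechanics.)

Relative speed: v_rel = 40 - 8 = 32 m/s
Time to catch: t = d₀/v_rel = 320/32 = 10.0 s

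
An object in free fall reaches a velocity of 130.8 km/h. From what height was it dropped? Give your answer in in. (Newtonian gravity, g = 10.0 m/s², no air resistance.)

v = 130.8 km/h × 0.2777777777777778 = 36.3333 m/s
h = v² / (2g) = 36.3333² / (2 × 10.0) = 66.0054 m
h = 66.0054 m / 0.0254 = 2599 in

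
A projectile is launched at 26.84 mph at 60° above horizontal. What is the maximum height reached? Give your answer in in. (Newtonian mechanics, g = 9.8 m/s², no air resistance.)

v₀ = 26.84 mph × 0.44704 = 11.9986 m/s
H = v₀² × sin²(θ) / (2g) = 11.9986² × sin(60°)² / (2 × 9.8) = 143.966 × 0.75 / 19.6 = 5.5089 m
H = 5.5089 m / 0.0254 = 216.9 in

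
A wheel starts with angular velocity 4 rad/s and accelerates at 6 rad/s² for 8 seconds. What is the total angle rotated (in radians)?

θ = ω₀t + ½αt² = 4×8 + ½×6×8² = 224.0 rad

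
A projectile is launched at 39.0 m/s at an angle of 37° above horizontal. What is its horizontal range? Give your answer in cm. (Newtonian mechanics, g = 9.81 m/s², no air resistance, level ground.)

R = v₀² × sin(2θ) / g = 39.0² × sin(2 × 37°) / 9.81 = 1521.0 × 0.961262 / 9.81 = 149.04 m
R = 149.04 m / 0.01 = 14900 cm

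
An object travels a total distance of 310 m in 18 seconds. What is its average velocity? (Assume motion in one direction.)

v_avg = Δd / Δt = 310 / 18 = 17.22 m/s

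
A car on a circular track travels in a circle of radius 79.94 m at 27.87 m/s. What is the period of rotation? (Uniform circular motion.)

T = 2πr/v = 2π×79.94/27.87 = 18.02 s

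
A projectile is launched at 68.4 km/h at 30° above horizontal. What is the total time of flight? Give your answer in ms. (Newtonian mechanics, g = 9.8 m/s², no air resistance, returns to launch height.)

v₀ = 68.4 km/h × 0.2777777777777778 = 19.0 m/s
T = 2 × v₀ × sin(θ) / g = 2 × 19.0 × sin(30°) / 9.8 = 2 × 19.0 × 0.5 / 9.8 = 1.93878 s
T = 1.93878 s / 0.001 = 1939 ms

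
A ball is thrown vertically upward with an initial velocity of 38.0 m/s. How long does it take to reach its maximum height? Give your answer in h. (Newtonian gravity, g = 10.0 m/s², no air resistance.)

t_up = v₀ / g = 38.0 / 10.0 = 3.8 s
t_up = 3.8 s / 3600.0 = 0.001056 h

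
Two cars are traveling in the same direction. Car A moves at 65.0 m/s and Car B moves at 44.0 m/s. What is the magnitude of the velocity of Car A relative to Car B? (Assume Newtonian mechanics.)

v_rel = |v_A - v_B| = |65.0 - 44.0| = 21.0 m/s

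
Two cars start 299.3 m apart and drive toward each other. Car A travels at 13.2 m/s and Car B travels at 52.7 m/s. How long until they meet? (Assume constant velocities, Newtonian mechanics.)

Combined speed: v_combined = 13.2 + 52.7 = 65.9 m/s
Time to meet: t = d/v_combined = 299.3/65.9 = 4.54 s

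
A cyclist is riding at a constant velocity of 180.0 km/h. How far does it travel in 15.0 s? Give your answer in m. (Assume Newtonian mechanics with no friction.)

v = 180.0 km/h × 0.2777777777777778 = 50.0 m/s
d = v × t = 50.0 × 15.0 = 750.0 m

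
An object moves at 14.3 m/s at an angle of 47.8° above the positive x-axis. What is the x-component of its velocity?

vₓ = v cos(θ) = 14.3 × cos(47.8°) = 9.61 m/s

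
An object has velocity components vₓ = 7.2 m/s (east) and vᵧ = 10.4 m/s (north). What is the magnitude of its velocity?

|v| = √(vₓ² + vᵧ²) = √(7.2² + 10.4²) = √(160.0) = 12.65 m/s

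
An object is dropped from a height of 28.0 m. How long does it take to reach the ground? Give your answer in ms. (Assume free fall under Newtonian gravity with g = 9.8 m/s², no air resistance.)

t = √(2h/g) = √(2 × 28.0 / 9.8) = 2.39046 s
t = 2.39046 s / 0.001 = 2390 ms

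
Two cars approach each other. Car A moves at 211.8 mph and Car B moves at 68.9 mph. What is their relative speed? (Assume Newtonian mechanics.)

v_rel = v_A + v_B = 211.8 + 68.9 = 280.7 mph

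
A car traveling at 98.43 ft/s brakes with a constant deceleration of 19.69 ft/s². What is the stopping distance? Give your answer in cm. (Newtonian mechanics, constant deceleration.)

v₀ = 98.43 ft/s × 0.3048 = 30.0015 m/s
a = 19.69 ft/s² × 0.3048 = 6.00151 m/s²
d = v₀² / (2a) = 30.0015² / (2 × 6.00151) = 900.09 / 12.003 = 74.9888 m
d = 74.9888 m / 0.01 = 7499 cm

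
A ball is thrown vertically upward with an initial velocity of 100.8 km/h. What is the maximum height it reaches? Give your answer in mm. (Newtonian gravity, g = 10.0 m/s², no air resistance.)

v₀ = 100.8 km/h × 0.2777777777777778 = 28.0 m/s
h_max = v₀² / (2g) = 28.0² / (2 × 10.0) = 784.0 / 20.0 = 39.2 m
h_max = 39.2 m / 0.001 = 39200 mm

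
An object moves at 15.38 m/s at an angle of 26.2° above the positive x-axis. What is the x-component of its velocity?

vₓ = v cos(θ) = 15.38 × cos(26.2°) = 13.8 m/s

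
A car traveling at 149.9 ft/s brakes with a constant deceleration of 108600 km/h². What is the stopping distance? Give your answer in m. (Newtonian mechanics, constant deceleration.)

v₀ = 149.9 ft/s × 0.3048 = 45.6895 m/s
a = 108600 km/h² × 7.716049382716049e-05 = 8.37963 m/s²
d = v₀² / (2a) = 45.6895² / (2 × 8.37963) = 2087.53 / 16.7593 = 124.6 m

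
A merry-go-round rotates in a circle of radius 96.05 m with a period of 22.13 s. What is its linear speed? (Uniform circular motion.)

v = 2πr/T = 2π×96.05/22.13 = 27.27 m/s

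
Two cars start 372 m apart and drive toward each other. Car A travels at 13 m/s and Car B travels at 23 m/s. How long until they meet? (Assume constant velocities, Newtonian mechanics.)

Combined speed: v_combined = 13 + 23 = 36 m/s
Time to meet: t = d/v_combined = 372/36 = 10.33 s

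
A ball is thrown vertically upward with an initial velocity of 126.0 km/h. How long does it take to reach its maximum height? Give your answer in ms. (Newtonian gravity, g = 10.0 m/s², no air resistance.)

v₀ = 126.0 km/h × 0.2777777777777778 = 35.0 m/s
t_up = v₀ / g = 35.0 / 10.0 = 3.5 s
t_up = 3.5 s / 0.001 = 3500 ms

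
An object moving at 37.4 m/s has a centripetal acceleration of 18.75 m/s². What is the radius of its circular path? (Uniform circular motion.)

r = v²/a_c = 37.4²/18.75 = 74.6 m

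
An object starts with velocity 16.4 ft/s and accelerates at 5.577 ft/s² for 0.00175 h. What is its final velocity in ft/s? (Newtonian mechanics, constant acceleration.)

v₀ = 16.4 ft/s × 0.3048 = 4.99872 m/s
a = 5.577 ft/s² × 0.3048 = 1.69987 m/s²
t = 0.00175 h × 3600.0 = 6.3 s
v = v₀ + a × t = 4.99872 + 1.69987 × 6.3 = 15.7079 m/s
v = 15.7079 m/s / 0.3048 = 51.54 ft/s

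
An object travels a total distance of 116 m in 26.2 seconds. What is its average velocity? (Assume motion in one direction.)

v_avg = Δd / Δt = 116 / 26.2 = 4.43 m/s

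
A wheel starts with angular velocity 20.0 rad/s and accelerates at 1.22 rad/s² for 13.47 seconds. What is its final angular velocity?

ω = ω₀ + αt = 20.0 + 1.22 × 13.47 = 36.43 rad/s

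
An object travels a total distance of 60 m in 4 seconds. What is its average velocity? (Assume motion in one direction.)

v_avg = Δd / Δt = 60 / 4 = 15.0 m/s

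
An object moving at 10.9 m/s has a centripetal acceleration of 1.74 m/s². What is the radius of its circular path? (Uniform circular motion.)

r = v²/a_c = 10.9²/1.74 = 68.28 m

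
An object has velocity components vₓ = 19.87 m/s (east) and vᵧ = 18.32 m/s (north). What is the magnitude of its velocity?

|v| = √(vₓ² + vᵧ²) = √(19.87² + 18.32²) = √(730.4393) = 27.03 m/s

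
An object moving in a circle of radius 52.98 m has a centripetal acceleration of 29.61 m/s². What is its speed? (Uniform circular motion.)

v = √(a_c × r) = √(29.61 × 52.98) = 39.61 m/s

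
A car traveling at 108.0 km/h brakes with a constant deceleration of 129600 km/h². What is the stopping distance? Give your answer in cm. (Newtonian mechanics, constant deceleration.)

v₀ = 108.0 km/h × 0.2777777777777778 = 30.0 m/s
a = 129600 km/h² × 7.716049382716049e-05 = 10.0 m/s²
d = v₀² / (2a) = 30.0² / (2 × 10.0) = 900.0 / 20.0 = 45.0 m
d = 45.0 m / 0.01 = 4500 cm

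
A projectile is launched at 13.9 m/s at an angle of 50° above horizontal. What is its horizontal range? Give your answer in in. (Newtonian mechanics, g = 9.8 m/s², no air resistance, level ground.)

R = v₀² × sin(2θ) / g = 13.9² × sin(2 × 50°) / 9.8 = 193.21 × 0.984808 / 9.8 = 19.4158 m
R = 19.4158 m / 0.0254 = 764.4 in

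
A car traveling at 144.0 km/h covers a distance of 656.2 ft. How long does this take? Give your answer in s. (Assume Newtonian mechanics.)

d = 656.2 ft × 0.3048 = 200.01 m
v = 144.0 km/h × 0.2777777777777778 = 40.0 m/s
t = d / v = 200.01 / 40.0 = 5.0 s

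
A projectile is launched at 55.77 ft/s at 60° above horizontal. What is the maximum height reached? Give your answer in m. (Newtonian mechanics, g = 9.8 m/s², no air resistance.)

v₀ = 55.77 ft/s × 0.3048 = 16.9987 m/s
H = v₀² × sin²(θ) / (2g) = 16.9987² × sin(60°)² / (2 × 9.8) = 288.956 × 0.75 / 19.6 = 11.06 m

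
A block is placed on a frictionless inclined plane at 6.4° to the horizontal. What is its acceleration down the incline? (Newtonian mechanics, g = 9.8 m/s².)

a = g sin(θ) = 9.8 × sin(6.4°) = 9.8 × 0.1115 = 1.09 m/s²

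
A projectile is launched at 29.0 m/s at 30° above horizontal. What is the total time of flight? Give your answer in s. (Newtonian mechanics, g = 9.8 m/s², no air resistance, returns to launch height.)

T = 2 × v₀ × sin(θ) / g = 2 × 29.0 × sin(30°) / 9.8 = 2 × 29.0 × 0.5 / 9.8 = 2.959 s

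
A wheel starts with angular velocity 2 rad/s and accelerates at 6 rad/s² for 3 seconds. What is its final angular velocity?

ω = ω₀ + αt = 2 + 6 × 3 = 20 rad/s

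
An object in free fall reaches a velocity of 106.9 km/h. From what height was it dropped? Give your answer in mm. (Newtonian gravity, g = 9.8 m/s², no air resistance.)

v = 106.9 km/h × 0.2777777777777778 = 29.6944 m/s
h = v² / (2g) = 29.6944² / (2 × 9.8) = 44.9876 m
h = 44.9876 m / 0.001 = 44990 mm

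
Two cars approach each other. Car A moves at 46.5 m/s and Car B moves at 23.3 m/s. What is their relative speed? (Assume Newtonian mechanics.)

v_rel = v_A + v_B = 46.5 + 23.3 = 69.8 m/s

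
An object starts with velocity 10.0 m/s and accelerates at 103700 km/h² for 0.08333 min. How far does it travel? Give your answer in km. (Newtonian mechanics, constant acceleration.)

a = 103700 km/h² × 7.716049382716049e-05 = 8.00154 m/s²
t = 0.08333 min × 60.0 = 4.9998 s
d = v₀ × t + ½ × a × t² = 10.0 × 4.9998 + 0.5 × 8.00154 × 4.9998² = 150.009 m
d = 150.009 m / 1000.0 = 0.15 km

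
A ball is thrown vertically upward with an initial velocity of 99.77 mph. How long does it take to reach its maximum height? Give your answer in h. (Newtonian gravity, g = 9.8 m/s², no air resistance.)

v₀ = 99.77 mph × 0.44704 = 44.6012 m/s
t_up = v₀ / g = 44.6012 / 9.8 = 4.55114 s
t_up = 4.55114 s / 3600.0 = 0.001264 h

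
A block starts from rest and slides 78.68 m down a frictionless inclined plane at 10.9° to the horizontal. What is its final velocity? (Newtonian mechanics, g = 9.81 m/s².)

a = g sin(θ) = 9.81 × sin(10.9°) = 1.855 m/s²
v = √(2ad) = √(2 × 1.855 × 78.68) = 17.09 m/s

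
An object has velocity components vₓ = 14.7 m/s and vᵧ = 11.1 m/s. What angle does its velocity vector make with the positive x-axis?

θ = arctan(vᵧ/vₓ) = arctan(11.1/14.7) = 37.06°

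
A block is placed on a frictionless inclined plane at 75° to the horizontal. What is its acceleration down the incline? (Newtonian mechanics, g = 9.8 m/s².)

a = g sin(θ) = 9.8 × sin(75°) = 9.8 × 0.9659 = 9.47 m/s²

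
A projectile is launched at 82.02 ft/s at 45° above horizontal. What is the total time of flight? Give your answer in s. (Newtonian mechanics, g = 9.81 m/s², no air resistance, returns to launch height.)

v₀ = 82.02 ft/s × 0.3048 = 24.9997 m/s
T = 2 × v₀ × sin(θ) / g = 2 × 24.9997 × sin(45°) / 9.81 = 2 × 24.9997 × 0.707107 / 9.81 = 3.604 s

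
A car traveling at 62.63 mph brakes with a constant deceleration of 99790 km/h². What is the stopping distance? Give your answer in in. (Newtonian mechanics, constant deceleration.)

v₀ = 62.63 mph × 0.44704 = 27.9981 m/s
a = 99790 km/h² × 7.716049382716049e-05 = 7.69985 m/s²
d = v₀² / (2a) = 27.9981² / (2 × 7.69985) = 783.894 / 15.3997 = 50.9032 m
d = 50.9032 m / 0.0254 = 2004 in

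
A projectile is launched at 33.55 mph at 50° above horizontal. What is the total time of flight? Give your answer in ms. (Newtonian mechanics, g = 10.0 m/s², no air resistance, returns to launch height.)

v₀ = 33.55 mph × 0.44704 = 14.9982 m/s
T = 2 × v₀ × sin(θ) / g = 2 × 14.9982 × sin(50°) / 10.0 = 2 × 14.9982 × 0.766044 / 10.0 = 2.29786 s
T = 2.29786 s / 0.001 = 2298 ms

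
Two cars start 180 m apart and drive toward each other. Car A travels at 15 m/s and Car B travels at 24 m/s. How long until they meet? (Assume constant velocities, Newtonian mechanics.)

Combined speed: v_combined = 15 + 24 = 39 m/s
Time to meet: t = d/v_combined = 180/39 = 4.62 s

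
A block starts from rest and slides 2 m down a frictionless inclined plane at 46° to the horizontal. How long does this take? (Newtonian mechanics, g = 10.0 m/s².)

a = g sin(θ) = 10.0 × sin(46°) = 7.1934 m/s²
t = √(2d/a) = √(2 × 2 / 7.1934) = 0.75 s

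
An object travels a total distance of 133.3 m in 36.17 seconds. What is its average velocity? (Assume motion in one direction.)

v_avg = Δd / Δt = 133.3 / 36.17 = 3.69 m/s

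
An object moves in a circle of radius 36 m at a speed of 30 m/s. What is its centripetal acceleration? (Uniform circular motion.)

a_c = v²/r = 30²/36 = 900/36 = 25.0 m/s²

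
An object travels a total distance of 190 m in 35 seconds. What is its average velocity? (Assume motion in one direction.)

v_avg = Δd / Δt = 190 / 35 = 5.43 m/s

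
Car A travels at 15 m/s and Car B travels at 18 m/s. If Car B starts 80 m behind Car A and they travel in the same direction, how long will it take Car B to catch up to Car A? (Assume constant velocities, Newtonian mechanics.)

Relative speed: v_rel = 18 - 15 = 3 m/s
Time to catch: t = d₀/v_rel = 80/3 = 26.67 s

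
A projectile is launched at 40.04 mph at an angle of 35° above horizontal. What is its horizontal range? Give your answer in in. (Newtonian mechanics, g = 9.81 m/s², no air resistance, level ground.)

v₀ = 40.04 mph × 0.44704 = 17.8995 m/s
R = v₀² × sin(2θ) / g = 17.8995² × sin(2 × 35°) / 9.81 = 320.392 × 0.939693 / 9.81 = 30.6901 m
R = 30.6901 m / 0.0254 = 1208 in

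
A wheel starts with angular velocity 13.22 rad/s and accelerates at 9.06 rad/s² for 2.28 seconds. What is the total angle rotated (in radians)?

θ = ω₀t + ½αt² = 13.22×2.28 + ½×9.06×2.28² = 53.69 rad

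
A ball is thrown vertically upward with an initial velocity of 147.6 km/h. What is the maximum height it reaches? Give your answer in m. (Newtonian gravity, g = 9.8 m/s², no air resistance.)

v₀ = 147.6 km/h × 0.2777777777777778 = 41.0 m/s
h_max = v₀² / (2g) = 41.0² / (2 × 9.8) = 1681.0 / 19.6 = 85.77 m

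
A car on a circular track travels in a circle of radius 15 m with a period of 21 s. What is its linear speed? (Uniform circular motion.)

v = 2πr/T = 2π×15/21 = 4.49 m/s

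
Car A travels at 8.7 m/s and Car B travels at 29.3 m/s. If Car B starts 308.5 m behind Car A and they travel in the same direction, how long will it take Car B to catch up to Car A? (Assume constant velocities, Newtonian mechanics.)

Relative speed: v_rel = 29.3 - 8.7 = 20.6 m/s
Time to catch: t = d₀/v_rel = 308.5/20.6 = 14.98 s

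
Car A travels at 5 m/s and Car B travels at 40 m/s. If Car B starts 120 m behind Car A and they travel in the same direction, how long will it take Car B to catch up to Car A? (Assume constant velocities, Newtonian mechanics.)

Relative speed: v_rel = 40 - 5 = 35 m/s
Time to catch: t = d₀/v_rel = 120/35 = 3.43 s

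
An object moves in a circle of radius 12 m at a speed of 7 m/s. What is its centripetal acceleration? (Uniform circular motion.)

a_c = v²/r = 7²/12 = 49/12 = 4.08 m/s²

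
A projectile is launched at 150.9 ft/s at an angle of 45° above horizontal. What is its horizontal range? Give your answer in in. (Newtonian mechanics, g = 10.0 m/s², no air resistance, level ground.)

v₀ = 150.9 ft/s × 0.3048 = 45.9943 m/s
R = v₀² × sin(2θ) / g = 45.9943² × sin(2 × 45°) / 10.0 = 2115.48 × 1.0 / 10.0 = 211.548 m
R = 211.548 m / 0.0254 = 8329 in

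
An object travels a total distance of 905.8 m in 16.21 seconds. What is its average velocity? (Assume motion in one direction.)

v_avg = Δd / Δt = 905.8 / 16.21 = 55.88 m/s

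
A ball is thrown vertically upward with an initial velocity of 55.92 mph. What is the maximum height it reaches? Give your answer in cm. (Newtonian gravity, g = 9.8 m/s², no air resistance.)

v₀ = 55.92 mph × 0.44704 = 24.9985 m/s
h_max = v₀² / (2g) = 24.9985² / (2 × 9.8) = 624.925 / 19.6 = 31.8839 m
h_max = 31.8839 m / 0.01 = 3188 cm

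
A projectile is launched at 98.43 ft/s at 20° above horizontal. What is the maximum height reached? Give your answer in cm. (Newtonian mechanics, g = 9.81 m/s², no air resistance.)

v₀ = 98.43 ft/s × 0.3048 = 30.0015 m/s
H = v₀² × sin²(θ) / (2g) = 30.0015² × sin(20°)² / (2 × 9.81) = 900.09 × 0.116978 / 19.62 = 5.3665 m
H = 5.3665 m / 0.01 = 536.6 cm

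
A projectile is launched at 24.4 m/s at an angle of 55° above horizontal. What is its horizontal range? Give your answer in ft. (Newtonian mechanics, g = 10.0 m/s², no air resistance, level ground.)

R = v₀² × sin(2θ) / g = 24.4² × sin(2 × 55°) / 10.0 = 595.36 × 0.939693 / 10.0 = 55.9456 m
R = 55.9456 m / 0.3048 = 183.5 ft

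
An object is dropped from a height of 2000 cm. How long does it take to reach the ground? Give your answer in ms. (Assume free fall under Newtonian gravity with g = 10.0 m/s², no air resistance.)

h = 2000 cm × 0.01 = 20.0 m
t = √(2h/g) = √(2 × 20.0 / 10.0) = 2.0 s
t = 2.0 s / 0.001 = 2000 ms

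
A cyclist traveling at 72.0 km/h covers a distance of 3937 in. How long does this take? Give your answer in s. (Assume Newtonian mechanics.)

d = 3937 in × 0.0254 = 99.9998 m
v = 72.0 km/h × 0.2777777777777778 = 20.0 m/s
t = d / v = 99.9998 / 20.0 = 5.0 s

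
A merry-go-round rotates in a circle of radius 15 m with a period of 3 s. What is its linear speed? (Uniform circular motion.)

v = 2πr/T = 2π×15/3 = 31.42 m/s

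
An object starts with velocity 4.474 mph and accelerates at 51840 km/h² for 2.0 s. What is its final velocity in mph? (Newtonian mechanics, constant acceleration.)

v₀ = 4.474 mph × 0.44704 = 2.00006 m/s
a = 51840 km/h² × 7.716049382716049e-05 = 4.0 m/s²
v = v₀ + a × t = 2.00006 + 4.0 × 2.0 = 10.0001 m/s
v = 10.0001 m/s / 0.44704 = 22.37 mph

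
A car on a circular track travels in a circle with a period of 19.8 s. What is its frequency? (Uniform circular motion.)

f = 1/T = 1/19.8 = 0.0505 Hz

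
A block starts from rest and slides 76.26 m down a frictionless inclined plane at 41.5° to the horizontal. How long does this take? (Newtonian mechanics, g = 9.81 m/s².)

a = g sin(θ) = 9.81 × sin(41.5°) = 6.5003 m/s²
t = √(2d/a) = √(2 × 76.26 / 6.5003) = 4.84 s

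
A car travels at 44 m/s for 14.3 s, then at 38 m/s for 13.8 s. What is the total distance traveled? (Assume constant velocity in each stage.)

d₁ = v₁t₁ = 44 × 14.3 = 629.2 m
d₂ = v₂t₂ = 38 × 13.8 = 524.4 m
d_total = 629.2 + 524.4 = 1153.6 m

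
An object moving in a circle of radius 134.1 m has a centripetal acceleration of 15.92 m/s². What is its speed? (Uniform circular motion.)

v = √(a_c × r) = √(15.92 × 134.1) = 46.2 m/s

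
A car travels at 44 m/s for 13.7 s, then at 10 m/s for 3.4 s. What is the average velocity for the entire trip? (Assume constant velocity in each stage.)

d₁ = v₁t₁ = 44 × 13.7 = 602.8 m
d₂ = v₂t₂ = 10 × 3.4 = 34.0 m
d_total = 636.8 m, t_total = 17.1 s
v_avg = d_total/t_total = 636.8/17.1 = 37.24 m/s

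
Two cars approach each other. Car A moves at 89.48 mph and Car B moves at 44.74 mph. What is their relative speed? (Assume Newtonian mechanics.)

v_rel = v_A + v_B = 89.48 + 44.74 = 134.22 mph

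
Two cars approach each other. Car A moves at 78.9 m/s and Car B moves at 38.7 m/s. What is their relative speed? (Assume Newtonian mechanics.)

v_rel = v_A + v_B = 78.9 + 38.7 = 117.6 m/s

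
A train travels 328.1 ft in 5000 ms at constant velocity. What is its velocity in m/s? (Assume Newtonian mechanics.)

d = 328.1 ft × 0.3048 = 100.005 m
t = 5000 ms × 0.001 = 5.0 s
v = d / t = 100.005 / 5.0 = 20.0 m/s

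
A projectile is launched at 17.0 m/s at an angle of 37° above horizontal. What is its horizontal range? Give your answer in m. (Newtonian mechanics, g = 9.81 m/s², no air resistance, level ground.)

R = v₀² × sin(2θ) / g = 17.0² × sin(2 × 37°) / 9.81 = 289.0 × 0.961262 / 9.81 = 28.32 m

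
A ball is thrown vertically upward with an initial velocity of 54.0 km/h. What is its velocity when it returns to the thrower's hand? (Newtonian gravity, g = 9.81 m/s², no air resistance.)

By conservation of energy (no air resistance), the ball returns to the throw height with the same speed as launch, but directed downward.
|v_ground| = v₀ = 54.0 km/h
v_ground = 54.0 km/h (downward)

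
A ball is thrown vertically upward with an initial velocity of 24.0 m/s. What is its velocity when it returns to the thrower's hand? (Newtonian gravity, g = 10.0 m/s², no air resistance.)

By conservation of energy (no air resistance), the ball returns to the throw height with the same speed as launch, but directed downward.
|v_ground| = v₀ = 24.0 m/s
v_ground = 24.0 m/s (downward)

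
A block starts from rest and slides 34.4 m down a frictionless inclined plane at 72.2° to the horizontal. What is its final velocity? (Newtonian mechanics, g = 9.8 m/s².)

a = g sin(θ) = 9.8 × sin(72.2°) = 9.3309 m/s²
v = √(2ad) = √(2 × 9.3309 × 34.4) = 25.34 m/s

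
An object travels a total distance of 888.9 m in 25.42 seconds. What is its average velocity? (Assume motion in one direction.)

v_avg = Δd / Δt = 888.9 / 25.42 = 34.97 m/s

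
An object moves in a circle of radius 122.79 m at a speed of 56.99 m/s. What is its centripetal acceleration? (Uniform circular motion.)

a_c = v²/r = 56.99²/122.79 = 3247.8601/122.79 = 26.45 m/s²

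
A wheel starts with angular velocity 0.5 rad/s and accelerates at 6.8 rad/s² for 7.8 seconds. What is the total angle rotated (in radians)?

θ = ω₀t + ½αt² = 0.5×7.8 + ½×6.8×7.8² = 210.76 rad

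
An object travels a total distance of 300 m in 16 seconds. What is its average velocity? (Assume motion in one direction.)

v_avg = Δd / Δt = 300 / 16 = 18.75 m/s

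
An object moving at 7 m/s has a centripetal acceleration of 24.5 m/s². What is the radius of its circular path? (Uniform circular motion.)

r = v²/a_c = 7²/24.5 = 2.0 m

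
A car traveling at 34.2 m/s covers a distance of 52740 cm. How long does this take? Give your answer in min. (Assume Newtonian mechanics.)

d = 52740 cm × 0.01 = 527.4 m
t = d / v = 527.4 / 34.2 = 15.4211 s
t = 15.4211 s / 60.0 = 0.257 min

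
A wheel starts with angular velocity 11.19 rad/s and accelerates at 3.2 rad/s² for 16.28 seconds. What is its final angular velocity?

ω = ω₀ + αt = 11.19 + 3.2 × 16.28 = 63.29 rad/s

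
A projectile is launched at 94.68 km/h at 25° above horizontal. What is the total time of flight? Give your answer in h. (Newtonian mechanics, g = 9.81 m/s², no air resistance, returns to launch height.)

v₀ = 94.68 km/h × 0.2777777777777778 = 26.3 m/s
T = 2 × v₀ × sin(θ) / g = 2 × 26.3 × sin(25°) / 9.81 = 2 × 26.3 × 0.422618 / 9.81 = 2.26603 s
T = 2.26603 s / 3600.0 = 0.0006295 h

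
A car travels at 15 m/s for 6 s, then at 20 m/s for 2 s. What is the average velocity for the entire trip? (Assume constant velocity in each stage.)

d₁ = v₁t₁ = 15 × 6 = 90 m
d₂ = v₂t₂ = 20 × 2 = 40 m
d_total = 130 m, t_total = 8 s
v_avg = d_total/t_total = 130/8 = 16.25 m/s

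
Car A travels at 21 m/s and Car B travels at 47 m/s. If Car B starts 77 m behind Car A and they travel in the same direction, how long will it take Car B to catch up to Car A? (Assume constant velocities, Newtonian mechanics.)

Relative speed: v_rel = 47 - 21 = 26 m/s
Time to catch: t = d₀/v_rel = 77/26 = 2.96 s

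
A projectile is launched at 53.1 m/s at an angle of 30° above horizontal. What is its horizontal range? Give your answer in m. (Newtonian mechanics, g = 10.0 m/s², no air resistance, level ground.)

R = v₀² × sin(2θ) / g = 53.1² × sin(2 × 30°) / 10.0 = 2819.61 × 0.866025 / 10.0 = 244.2 m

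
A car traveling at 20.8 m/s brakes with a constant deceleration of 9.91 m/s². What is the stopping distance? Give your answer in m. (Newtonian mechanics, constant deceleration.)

d = v₀² / (2a) = 20.8² / (2 × 9.91) = 432.64 / 19.82 = 21.83 m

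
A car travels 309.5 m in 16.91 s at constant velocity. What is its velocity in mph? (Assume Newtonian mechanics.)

v = d / t = 309.5 / 16.91 = 18.3028 m/s
v = 18.3028 m/s / 0.44704 = 40.94 mph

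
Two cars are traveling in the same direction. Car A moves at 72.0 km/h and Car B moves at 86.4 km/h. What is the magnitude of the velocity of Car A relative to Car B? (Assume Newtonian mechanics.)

v_rel = |v_A - v_B| = |72.0 - 86.4| = 14.4 km/h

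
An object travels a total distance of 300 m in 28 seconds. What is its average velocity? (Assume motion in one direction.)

v_avg = Δd / Δt = 300 / 28 = 10.71 m/s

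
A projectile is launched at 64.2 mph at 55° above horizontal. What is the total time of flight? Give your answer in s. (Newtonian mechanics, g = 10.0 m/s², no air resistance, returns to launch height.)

v₀ = 64.2 mph × 0.44704 = 28.7 m/s
T = 2 × v₀ × sin(θ) / g = 2 × 28.7 × sin(55°) / 10.0 = 2 × 28.7 × 0.819152 / 10.0 = 4.702 s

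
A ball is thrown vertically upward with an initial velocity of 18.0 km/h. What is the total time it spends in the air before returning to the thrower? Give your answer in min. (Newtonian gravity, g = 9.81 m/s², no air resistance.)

v₀ = 18.0 km/h × 0.2777777777777778 = 5.0 m/s
t_total = 2 × v₀ / g = 2 × 5.0 / 9.81 = 1.01937 s
t_total = 1.01937 s / 60.0 = 0.01699 min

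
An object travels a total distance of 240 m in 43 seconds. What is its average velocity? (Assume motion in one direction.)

v_avg = Δd / Δt = 240 / 43 = 5.58 m/s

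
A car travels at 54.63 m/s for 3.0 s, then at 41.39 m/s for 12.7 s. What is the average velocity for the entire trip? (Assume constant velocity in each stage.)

d₁ = v₁t₁ = 54.63 × 3.0 = 163.89 m
d₂ = v₂t₂ = 41.39 × 12.7 = 525.653 m
d_total = 689.543 m, t_total = 15.7 s
v_avg = d_total/t_total = 689.543/15.7 = 43.92 m/s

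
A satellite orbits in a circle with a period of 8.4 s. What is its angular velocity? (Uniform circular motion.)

ω = 2π/T = 2π/8.4 = 0.748 rad/s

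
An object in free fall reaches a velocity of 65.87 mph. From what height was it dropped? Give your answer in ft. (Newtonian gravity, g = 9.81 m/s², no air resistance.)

v = 65.87 mph × 0.44704 = 29.4465 m/s
h = v² / (2g) = 29.4465² / (2 × 9.81) = 44.1945 m
h = 44.1945 m / 0.3048 = 145.0 ft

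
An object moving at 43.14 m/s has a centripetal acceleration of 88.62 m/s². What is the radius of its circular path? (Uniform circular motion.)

r = v²/a_c = 43.14²/88.62 = 21.0 m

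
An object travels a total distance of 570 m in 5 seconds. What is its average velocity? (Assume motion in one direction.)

v_avg = Δd / Δt = 570 / 5 = 114.0 m/s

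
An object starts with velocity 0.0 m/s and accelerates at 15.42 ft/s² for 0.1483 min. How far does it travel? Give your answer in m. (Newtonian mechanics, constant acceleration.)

a = 15.42 ft/s² × 0.3048 = 4.70002 m/s²
t = 0.1483 min × 60.0 = 8.898 s
d = v₀ × t + ½ × a × t² = 0.0 × 8.898 + 0.5 × 4.70002 × 8.898² = 186.1 m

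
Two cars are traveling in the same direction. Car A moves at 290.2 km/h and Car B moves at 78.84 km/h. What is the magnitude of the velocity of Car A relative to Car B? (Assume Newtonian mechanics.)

v_rel = |v_A - v_B| = |290.2 - 78.84| = 211.36 km/h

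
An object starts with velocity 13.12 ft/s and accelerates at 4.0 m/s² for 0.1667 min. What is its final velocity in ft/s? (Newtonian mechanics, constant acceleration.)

v₀ = 13.12 ft/s × 0.3048 = 3.99898 m/s
t = 0.1667 min × 60.0 = 10.002 s
v = v₀ + a × t = 3.99898 + 4.0 × 10.002 = 44.007 m/s
v = 44.007 m/s / 0.3048 = 144.4 ft/s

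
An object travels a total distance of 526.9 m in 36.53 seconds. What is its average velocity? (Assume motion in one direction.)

v_avg = Δd / Δt = 526.9 / 36.53 = 14.42 m/s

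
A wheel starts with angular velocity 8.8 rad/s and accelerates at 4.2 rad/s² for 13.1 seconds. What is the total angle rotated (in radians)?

θ = ω₀t + ½αt² = 8.8×13.1 + ½×4.2×13.1² = 475.66 rad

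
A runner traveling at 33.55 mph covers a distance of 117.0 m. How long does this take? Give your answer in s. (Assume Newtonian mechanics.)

v = 33.55 mph × 0.44704 = 14.9982 m/s
t = d / v = 117.0 / 14.9982 = 7.801 s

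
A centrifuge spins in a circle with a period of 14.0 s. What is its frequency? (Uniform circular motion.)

f = 1/T = 1/14.0 = 0.0714 Hz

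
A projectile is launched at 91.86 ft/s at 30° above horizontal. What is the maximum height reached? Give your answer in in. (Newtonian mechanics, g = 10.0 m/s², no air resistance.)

v₀ = 91.86 ft/s × 0.3048 = 27.9989 m/s
H = v₀² × sin²(θ) / (2g) = 27.9989² × sin(30°)² / (2 × 10.0) = 783.938 × 0.25 / 20.0 = 9.79922 m
H = 9.79922 m / 0.0254 = 385.8 in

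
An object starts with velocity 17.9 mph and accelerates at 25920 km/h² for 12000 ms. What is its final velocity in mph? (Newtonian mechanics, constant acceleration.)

v₀ = 17.9 mph × 0.44704 = 8.00202 m/s
a = 25920 km/h² × 7.716049382716049e-05 = 2.0 m/s²
t = 12000 ms × 0.001 = 12.0 s
v = v₀ + a × t = 8.00202 + 2.0 × 12.0 = 32.002 m/s
v = 32.002 m/s / 0.44704 = 71.59 mph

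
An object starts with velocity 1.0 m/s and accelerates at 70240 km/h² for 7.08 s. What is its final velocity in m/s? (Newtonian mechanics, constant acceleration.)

a = 70240 km/h² × 7.716049382716049e-05 = 5.41975 m/s²
v = v₀ + a × t = 1.0 + 5.41975 × 7.08 = 39.37 m/s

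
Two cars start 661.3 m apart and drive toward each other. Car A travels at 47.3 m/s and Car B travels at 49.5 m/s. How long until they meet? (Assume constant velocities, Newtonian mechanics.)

Combined speed: v_combined = 47.3 + 49.5 = 96.8 m/s
Time to meet: t = d/v_combined = 661.3/96.8 = 6.83 s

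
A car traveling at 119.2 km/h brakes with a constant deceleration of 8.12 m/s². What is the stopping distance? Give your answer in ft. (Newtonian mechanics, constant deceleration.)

v₀ = 119.2 km/h × 0.2777777777777778 = 33.1111 m/s
d = v₀² / (2a) = 33.1111² / (2 × 8.12) = 1096.34 / 16.24 = 67.5086 m
d = 67.5086 m / 0.3048 = 221.5 ft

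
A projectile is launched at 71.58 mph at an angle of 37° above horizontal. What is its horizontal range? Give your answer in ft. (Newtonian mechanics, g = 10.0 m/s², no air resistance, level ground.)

v₀ = 71.58 mph × 0.44704 = 31.9991 m/s
R = v₀² × sin(2θ) / g = 31.9991² × sin(2 × 37°) / 10.0 = 1023.94 × 0.961262 / 10.0 = 98.4275 m
R = 98.4275 m / 0.3048 = 322.9 ft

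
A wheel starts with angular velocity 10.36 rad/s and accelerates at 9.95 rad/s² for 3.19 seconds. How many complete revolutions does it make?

θ = ω₀t + ½αt² = 10.36×3.19 + ½×9.95×3.19² = 83.6744975 rad
Total revolutions = θ/(2π) = 83.6744975/(2π) = 13.32
Complete revolutions = ⌊13.32⌋ = 13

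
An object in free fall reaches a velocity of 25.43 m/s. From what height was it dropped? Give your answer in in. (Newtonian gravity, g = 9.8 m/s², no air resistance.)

h = v² / (2g) = 25.43² / (2 × 9.8) = 32.9941 m
h = 32.9941 m / 0.0254 = 1299 in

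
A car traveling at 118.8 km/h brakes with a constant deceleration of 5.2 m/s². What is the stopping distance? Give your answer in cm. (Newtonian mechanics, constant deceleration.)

v₀ = 118.8 km/h × 0.2777777777777778 = 33.0 m/s
d = v₀² / (2a) = 33.0² / (2 × 5.2) = 1089.0 / 10.4 = 104.712 m
d = 104.712 m / 0.01 = 10470 cm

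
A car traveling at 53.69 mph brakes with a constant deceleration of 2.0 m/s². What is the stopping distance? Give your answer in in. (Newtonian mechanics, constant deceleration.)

v₀ = 53.69 mph × 0.44704 = 24.0016 m/s
d = v₀² / (2a) = 24.0016² / (2 × 2.0) = 576.077 / 4.0 = 144.019 m
d = 144.019 m / 0.0254 = 5670 in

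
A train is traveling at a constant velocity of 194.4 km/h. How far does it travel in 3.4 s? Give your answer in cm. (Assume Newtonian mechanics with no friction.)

v = 194.4 km/h × 0.2777777777777778 = 54.0 m/s
d = v × t = 54.0 × 3.4 = 183.6 m
d = 183.6 m / 0.01 = 18360 cm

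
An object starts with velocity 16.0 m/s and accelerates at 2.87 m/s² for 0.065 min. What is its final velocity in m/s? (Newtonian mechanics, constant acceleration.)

t = 0.065 min × 60.0 = 3.9 s
v = v₀ + a × t = 16.0 + 2.87 × 3.9 = 27.19 m/s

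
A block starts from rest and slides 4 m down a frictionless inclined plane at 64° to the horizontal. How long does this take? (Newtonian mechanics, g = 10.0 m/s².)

a = g sin(θ) = 10.0 × sin(64°) = 8.9879 m/s²
t = √(2d/a) = √(2 × 4 / 8.9879) = 0.94 s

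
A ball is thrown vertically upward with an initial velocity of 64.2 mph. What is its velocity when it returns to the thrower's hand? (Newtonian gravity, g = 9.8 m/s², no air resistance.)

By conservation of energy (no air resistance), the ball returns to the throw height with the same speed as launch, but directed downward.
|v_ground| = v₀ = 64.2 mph
v_ground = 64.2 mph (downward)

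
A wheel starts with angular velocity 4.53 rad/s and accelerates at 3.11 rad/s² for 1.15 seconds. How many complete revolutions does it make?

θ = ω₀t + ½αt² = 4.53×1.15 + ½×3.11×1.15² = 7.2659875 rad
Total revolutions = θ/(2π) = 7.2659875/(2π) = 1.16
Complete revolutions = ⌊1.16⌋ = 1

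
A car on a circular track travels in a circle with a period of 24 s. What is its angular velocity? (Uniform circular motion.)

ω = 2π/T = 2π/24 = 0.2618 rad/s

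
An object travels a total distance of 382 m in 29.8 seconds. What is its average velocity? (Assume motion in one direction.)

v_avg = Δd / Δt = 382 / 29.8 = 12.82 m/s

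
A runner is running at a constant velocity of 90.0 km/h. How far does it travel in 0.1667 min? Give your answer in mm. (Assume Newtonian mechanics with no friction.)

v = 90.0 km/h × 0.2777777777777778 = 25.0 m/s
t = 0.1667 min × 60.0 = 10.002 s
d = v × t = 25.0 × 10.002 = 250.05 m
d = 250.05 m / 0.001 = 250000 mm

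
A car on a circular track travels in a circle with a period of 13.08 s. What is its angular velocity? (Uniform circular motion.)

ω = 2π/T = 2π/13.08 = 0.4804 rad/s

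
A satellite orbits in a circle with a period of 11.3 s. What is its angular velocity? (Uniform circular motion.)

ω = 2π/T = 2π/11.3 = 0.556 rad/s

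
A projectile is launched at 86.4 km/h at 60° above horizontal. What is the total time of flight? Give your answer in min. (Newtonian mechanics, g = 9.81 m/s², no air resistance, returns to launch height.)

v₀ = 86.4 km/h × 0.2777777777777778 = 24.0 m/s
T = 2 × v₀ × sin(θ) / g = 2 × 24.0 × sin(60°) / 9.81 = 2 × 24.0 × 0.866025 / 9.81 = 4.23743 s
T = 4.23743 s / 60.0 = 0.07062 min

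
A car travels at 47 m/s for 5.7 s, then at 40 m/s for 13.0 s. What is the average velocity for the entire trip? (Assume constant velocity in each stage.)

d₁ = v₁t₁ = 47 × 5.7 = 267.9 m
d₂ = v₂t₂ = 40 × 13.0 = 520.0 m
d_total = 787.9 m, t_total = 18.7 s
v_avg = d_total/t_total = 787.9/18.7 = 42.13 m/s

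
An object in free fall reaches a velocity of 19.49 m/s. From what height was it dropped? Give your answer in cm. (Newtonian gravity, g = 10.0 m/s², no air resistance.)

h = v² / (2g) = 19.49² / (2 × 10.0) = 18.993 m
h = 18.993 m / 0.01 = 1899 cm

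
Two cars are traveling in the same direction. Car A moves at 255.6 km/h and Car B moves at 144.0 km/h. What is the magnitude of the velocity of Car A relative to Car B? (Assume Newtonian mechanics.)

v_rel = |v_A - v_B| = |255.6 - 144.0| = 111.6 km/h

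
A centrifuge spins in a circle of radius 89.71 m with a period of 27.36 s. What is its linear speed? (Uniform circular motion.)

v = 2πr/T = 2π×89.71/27.36 = 20.6 m/s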